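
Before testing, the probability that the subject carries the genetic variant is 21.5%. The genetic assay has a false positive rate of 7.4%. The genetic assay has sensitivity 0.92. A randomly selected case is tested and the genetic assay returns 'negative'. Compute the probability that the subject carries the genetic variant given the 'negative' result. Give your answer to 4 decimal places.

P(H | E) ≈ 0.0231

Let H be the event that the subject carries the genetic variant. P(H) = 0.215, so P(¬H) = 0.785. With E the 'negative' result, P(E|H) = 0.08 and P(E|¬H) = 0.926.
P(E) = 0.08·0.215 + 0.926·0.785 = 0.017200 + 0.72691 = 0.74411.
By Bayes' theorem, P(H|E) = 0.017200 / 0.74411 = 0.0231.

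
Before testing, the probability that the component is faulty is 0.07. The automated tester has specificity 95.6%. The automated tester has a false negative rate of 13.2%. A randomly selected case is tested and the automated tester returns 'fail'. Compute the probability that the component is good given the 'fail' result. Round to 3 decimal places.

Let H be the event that the component is faulty. P(H) = 0.07, so P(¬H) = 0.93. With E the 'fail' result, P(E|H) = 0.868 and P(E|¬H) = 0.044.
P(E) = 0.868·0.07 + 0.044·0.93 = 0.060760 + 0.040920 = 0.10168.
By Bayes' theorem, P(H|E) = 0.060760 / 0.10168 = 0.598. Hence P(¬H|E) = 1 − 0.598 = 0.402.

P(¬H | E) ≈ 0.402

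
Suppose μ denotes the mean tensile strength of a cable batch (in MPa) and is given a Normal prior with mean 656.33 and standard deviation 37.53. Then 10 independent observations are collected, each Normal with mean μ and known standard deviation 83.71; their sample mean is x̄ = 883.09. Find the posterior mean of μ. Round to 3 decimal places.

Posterior mean ≈ 807.755

With known σ, the Normal prior is conjugate. Weight on the data is w = (n/σ²)/(n/σ² + 1/τ₀²) = 0.00142707/(0.00142707+0.00070997) = 0.66778.
Posterior mean = w·x̄ + (1−w)·μ₀ = 0.66778·883.09 + 0.33222·656.33 = 807.755.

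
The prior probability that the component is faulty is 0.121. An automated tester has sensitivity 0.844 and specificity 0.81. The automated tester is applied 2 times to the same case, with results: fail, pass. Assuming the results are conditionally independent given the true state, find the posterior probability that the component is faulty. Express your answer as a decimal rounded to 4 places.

With H the event that the component is faulty, the joint likelihood of the observed sequence is P(data|H) = 0.844·0.156 = 0.13166 and P(data|¬H) = 0.19·0.81 = 0.15390.
Bayes: P(H|data) = 0.121·0.13166 / (0.121·0.13166 + 0.879·0.15390) = 0.015931/0.15121 = 0.1054.

Posterior P(H) ≈ 0.1054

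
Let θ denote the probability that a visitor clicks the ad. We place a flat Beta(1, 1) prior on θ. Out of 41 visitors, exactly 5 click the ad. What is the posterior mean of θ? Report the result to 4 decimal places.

Posterior mean ≈ 0.1395

Observing 5 successes and 36 failures updates Beta(1, 1) by adding the success and failure counts to the two shape parameters: α = 1+5 = 6, β = 1+36 = 37.
Posterior mean = α/(α+β) = 6/43 = 0.1395.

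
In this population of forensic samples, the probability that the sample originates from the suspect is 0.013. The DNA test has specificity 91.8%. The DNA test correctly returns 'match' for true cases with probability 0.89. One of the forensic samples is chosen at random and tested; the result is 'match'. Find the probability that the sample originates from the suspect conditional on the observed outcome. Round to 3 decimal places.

P(H | E) ≈ 0.125

Let H be the event that the sample originates from the suspect. P(H) = 0.013, so P(¬H) = 0.987. With E the 'match' result, P(E|H) = 0.89 and P(E|¬H) = 0.082.
P(E) = 0.89·0.013 + 0.082·0.987 = 0.011570 + 0.080934 = 0.092504.
By Bayes' theorem, P(H|E) = 0.011570 / 0.092504 = 0.125.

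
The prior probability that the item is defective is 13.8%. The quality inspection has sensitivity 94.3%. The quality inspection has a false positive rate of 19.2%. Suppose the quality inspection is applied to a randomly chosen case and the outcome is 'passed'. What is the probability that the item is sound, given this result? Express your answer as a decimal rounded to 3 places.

P(¬H | E) ≈ 0.989

Write H for 'the item is defective'. Prior odds H:¬H = 0.138/0.862 = 0.16009. For the 'passed' outcome, the likelihood ratio is 0.057/0.808 = 0.070545.
Posterior odds = 0.16009 × 0.070545 = 0.011294, so P(H|E) = 0.011294/(1+0.011294) = 0.011. Then P(¬H|E) = 1 − 0.011 = 0.989.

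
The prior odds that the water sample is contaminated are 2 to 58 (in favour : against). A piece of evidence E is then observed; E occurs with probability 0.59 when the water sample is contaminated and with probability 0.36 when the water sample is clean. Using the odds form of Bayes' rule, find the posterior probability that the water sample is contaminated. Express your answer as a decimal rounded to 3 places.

Posterior probability ≈ 0.053

Prior odds = 2/58 = 0.034483. In log-odds, ln(0.034483) = -3.3673.
Add log likelihood ratio: ln(1.6389) = 0.49402.
Posterior log-odds = -2.8733, so posterior odds = exp(-2.8733) = 0.056513. Converting, P(H|E) = 0.056513/1.0565 = 0.053.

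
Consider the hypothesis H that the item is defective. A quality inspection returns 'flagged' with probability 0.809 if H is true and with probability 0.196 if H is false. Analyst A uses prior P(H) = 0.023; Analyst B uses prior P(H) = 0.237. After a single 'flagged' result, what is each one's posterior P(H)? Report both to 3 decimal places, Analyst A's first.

P('+'|H) = 0.809, P('+'|¬H) = 0.196.
Analyst A: numerator 0.809·0.023 = 0.018607; evidence = 0.018607+0.196·0.977 = 0.21010; posterior = 0.089.
Analyst B: numerator 0.809·0.237 = 0.19173; evidence = 0.19173+0.196·0.763 = 0.34128; posterior = 0.562.

Analyst A: 0.089; Analyst B: 0.562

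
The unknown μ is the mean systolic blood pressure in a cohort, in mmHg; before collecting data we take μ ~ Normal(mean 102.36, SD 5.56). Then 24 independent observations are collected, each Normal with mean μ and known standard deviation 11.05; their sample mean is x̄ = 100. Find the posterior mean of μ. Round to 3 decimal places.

Posterior mean ≈ 100.334

Prior precision 1/τ₀² = 1/5.56² = 0.0323482; data precision n/σ² = 24/11.05² = 0.196556.
Posterior precision = 0.0323482 + 0.196556 = 0.228904.
Posterior mean = (0.0323482·102.36 + 0.196556·100) / 0.228904 = 100.334.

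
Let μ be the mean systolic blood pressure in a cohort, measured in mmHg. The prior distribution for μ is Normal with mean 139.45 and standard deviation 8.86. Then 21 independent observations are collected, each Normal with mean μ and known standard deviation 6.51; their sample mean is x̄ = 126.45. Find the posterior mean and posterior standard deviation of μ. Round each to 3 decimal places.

Posterior mean ≈ 126.776; posterior SD ≈ 1.403

With known σ, the Normal prior is conjugate. Weight on the data is w = (n/σ²)/(n/σ² + 1/τ₀²) = 0.495516/(0.495516+0.0127389) = 0.97494.
Posterior mean = w·x̄ + (1−w)·μ₀ = 0.97494·126.45 + 0.025064·139.45 = 126.776. Posterior variance = 1/(0.495516+0.0127389) = 1.96752, so SD = 1.403.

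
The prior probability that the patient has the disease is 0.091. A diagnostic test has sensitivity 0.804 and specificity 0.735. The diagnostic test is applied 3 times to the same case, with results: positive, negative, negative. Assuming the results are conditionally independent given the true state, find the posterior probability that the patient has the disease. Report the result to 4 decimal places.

Posterior P(H) ≈ 0.0211

With H the event that the patient has the disease, the joint likelihood of the observed sequence is P(data|H) = 0.804·0.196·0.196 = 0.030886 and P(data|¬H) = 0.265·0.735·0.735 = 0.14316.
Bayes: P(H|data) = 0.091·0.030886 / (0.091·0.030886 + 0.909·0.14316) = 0.0028107/0.13294 = 0.0211.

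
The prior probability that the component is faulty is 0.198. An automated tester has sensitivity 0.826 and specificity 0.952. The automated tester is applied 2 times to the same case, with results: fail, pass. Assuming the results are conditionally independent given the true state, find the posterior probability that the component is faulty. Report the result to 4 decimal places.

Let H be the event that the component is faulty; start with P(H) = 0.198. P('fail'|H) = 0.826, P('fail'|¬H) = 0.048.
Update on result 1 ('fail'): P(H) ← 0.826·0.1980 / (0.826·0.1980 + 0.048·0.8020) = 0.16355/0.20204 = 0.8095.
Update on result 2 ('pass'): P(H) ← 0.174·0.8095 / (0.174·0.8095 + 0.952·0.1905) = 0.14085/0.32223 = 0.4371.

Posterior P(H) ≈ 0.4371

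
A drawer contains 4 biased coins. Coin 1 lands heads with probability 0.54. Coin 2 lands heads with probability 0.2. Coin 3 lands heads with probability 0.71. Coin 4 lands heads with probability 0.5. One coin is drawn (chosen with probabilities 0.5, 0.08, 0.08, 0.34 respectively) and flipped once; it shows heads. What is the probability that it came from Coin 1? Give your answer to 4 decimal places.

Posterior probability ≈ 0.5265

P(heads|C1) = 0.54; P(heads|C2) = 0.2; P(heads|C3) = 0.71; P(heads|C4) = 0.5.
Prior × likelihood for each source: 0.5·0.54=0.2700, 0.08·0.2=0.01600, 0.08·0.71=0.05680, 0.34·0.5=0.1700. Summing gives P(heads) = 0.51280.
P(Coin 1 | heads) = 0.2700 / 0.51280 = 0.5265.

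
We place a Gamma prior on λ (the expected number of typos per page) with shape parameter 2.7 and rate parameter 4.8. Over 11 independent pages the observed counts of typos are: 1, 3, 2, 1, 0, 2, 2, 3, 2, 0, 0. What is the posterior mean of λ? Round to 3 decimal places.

Total count ∑xᵢ = 16 over n = 11 pages.
Gamma is conjugate to the Poisson likelihood: posterior is Gamma(shape = 2.7+16 = 18.7, rate = 4.8+11 = 15.8).
E[λ | data] = 18.7/15.8 = 1.184.

Posterior mean ≈ 1.184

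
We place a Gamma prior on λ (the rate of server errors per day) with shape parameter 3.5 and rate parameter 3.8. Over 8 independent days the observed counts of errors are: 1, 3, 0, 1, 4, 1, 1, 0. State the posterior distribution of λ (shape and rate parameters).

Posterior: Gamma(shape=14.5, rate=11.8)

The Poisson likelihood adds the total count to the shape and the number of exposure periods to the rate. Here ∑xᵢ = 11 and n = 8, so shape 3.5→14.5 and rate 3.8→11.8.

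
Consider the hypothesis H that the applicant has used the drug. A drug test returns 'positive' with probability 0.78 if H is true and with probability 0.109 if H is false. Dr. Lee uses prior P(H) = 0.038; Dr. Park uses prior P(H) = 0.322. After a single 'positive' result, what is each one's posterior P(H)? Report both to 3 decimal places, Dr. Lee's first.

Dr. Lee: 0.220; Dr. Park: 0.773

The likelihood ratio for a 'positive' result is 0.78/0.109 = 7.1560.
Dr. Lee: prior odds 0.038/0.962 = 0.039501; posterior odds 0.28267; posterior probability 0.220.
Dr. Park: prior odds 0.322/0.678 = 0.47493; posterior odds 3.3986; posterior probability 0.773.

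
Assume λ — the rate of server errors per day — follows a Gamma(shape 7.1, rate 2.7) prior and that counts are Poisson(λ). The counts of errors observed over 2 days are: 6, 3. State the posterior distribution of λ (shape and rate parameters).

Posterior: Gamma(shape=16.1, rate=4.7)

The Poisson likelihood adds the total count to the shape and the number of exposure periods to the rate. Here ∑xᵢ = 9 and n = 2, so shape 7.1→16.1 and rate 2.7→4.7.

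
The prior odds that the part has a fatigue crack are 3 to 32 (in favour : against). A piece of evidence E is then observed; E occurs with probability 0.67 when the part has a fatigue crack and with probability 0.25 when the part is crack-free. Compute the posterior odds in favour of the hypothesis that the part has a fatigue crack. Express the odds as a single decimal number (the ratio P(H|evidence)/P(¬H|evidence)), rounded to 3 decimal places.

Posterior odds ≈ 0.251

Prior odds = 3/32 = 0.093750.
Likelihood ratio for E = 0.67/0.25 = 2.6800.
Posterior odds = prior odds × LR = 0.25125.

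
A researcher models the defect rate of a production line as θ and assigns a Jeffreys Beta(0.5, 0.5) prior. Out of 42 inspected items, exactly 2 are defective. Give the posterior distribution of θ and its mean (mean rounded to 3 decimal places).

The binomial likelihood is conjugate to the Beta prior: with 2 successes and 40 failures, the posterior is Beta(0.5+2, 0.5+40) = Beta(2.5, 40.5).
E[θ | data] = 2.5/(2.5+40.5) = 0.058.

Posterior: Beta(2.5, 40.5); mean ≈ 0.058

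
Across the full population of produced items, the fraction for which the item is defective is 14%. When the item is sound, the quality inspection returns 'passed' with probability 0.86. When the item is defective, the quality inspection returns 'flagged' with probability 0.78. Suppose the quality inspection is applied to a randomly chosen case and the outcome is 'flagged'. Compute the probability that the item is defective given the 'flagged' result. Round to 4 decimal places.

Write H for 'the item is defective'. Prior odds H:¬H = 0.14/0.86 = 0.16279. For the 'flagged' outcome, the likelihood ratio is 0.78/0.14 = 5.5714.
Posterior odds = 0.16279 × 5.5714 = 0.90698, so P(H|E) = 0.90698/(1+0.90698) = 0.4756.

P(H | E) ≈ 0.4756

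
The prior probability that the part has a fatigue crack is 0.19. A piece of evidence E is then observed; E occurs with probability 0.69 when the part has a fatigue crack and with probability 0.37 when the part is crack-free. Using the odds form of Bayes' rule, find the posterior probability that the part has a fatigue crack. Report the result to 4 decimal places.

Prior odds = 0.19/(1−0.19) = 0.23457.
Likelihood ratio for E = 0.69/0.37 = 1.8649.
Posterior odds = prior odds × LR = 0.43744.
Posterior probability = odds/(1+odds) = 0.43744/1.4374 = 0.3043.

Posterior probability ≈ 0.3043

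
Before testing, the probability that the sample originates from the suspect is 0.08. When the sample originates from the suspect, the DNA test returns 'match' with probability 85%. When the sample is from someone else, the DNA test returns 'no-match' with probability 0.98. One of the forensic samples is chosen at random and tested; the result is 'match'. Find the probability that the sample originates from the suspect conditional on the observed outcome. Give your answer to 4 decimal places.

Write H for 'the sample originates from the suspect'. Prior odds H:¬H = 0.08/0.92 = 0.086957. For the 'match' outcome, the likelihood ratio is 0.85/0.02 = 42.500.
Posterior odds = 0.086957 × 42.500 = 3.6957, so P(H|E) = 3.6957/(1+3.6957) = 0.7870.

P(H | E) ≈ 0.7870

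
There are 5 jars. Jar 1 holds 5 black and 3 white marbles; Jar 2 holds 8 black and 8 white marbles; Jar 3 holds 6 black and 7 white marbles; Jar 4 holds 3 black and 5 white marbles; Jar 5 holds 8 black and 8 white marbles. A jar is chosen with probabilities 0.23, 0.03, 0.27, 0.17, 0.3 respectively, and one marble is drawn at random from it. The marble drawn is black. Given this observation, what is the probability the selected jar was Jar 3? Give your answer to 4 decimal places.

P(black|Jar 1) = 0.625; P(black|Jar 2) = 0.5; P(black|Jar 3) = 0.4615; P(black|Jar 4) = 0.375; P(black|Jar 5) = 0.5.
Prior × likelihood for each source: 0.23·0.625=0.1438, 0.03·0.5=0.01500, 0.27·0.4615=0.1246, 0.17·0.375=0.06375, 0.3·0.5=0.1500. Summing gives P(black) = 0.49712.
P(Jar 3 | black) = 0.1246 / 0.49712 = 0.2507.

Posterior probability ≈ 0.2507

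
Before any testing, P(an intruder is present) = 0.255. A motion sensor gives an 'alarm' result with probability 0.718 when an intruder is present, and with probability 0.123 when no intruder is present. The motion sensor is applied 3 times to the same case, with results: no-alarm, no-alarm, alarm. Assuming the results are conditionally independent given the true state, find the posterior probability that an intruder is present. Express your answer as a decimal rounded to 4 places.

Posterior P(H) ≈ 0.1712

With H the event that an intruder is present, the joint likelihood of the observed sequence is P(data|H) = 0.282·0.282·0.718 = 0.057098 and P(data|¬H) = 0.877·0.877·0.123 = 0.094603.
Bayes: P(H|data) = 0.255·0.057098 / (0.255·0.057098 + 0.745·0.094603) = 0.014560/0.085039 = 0.1712.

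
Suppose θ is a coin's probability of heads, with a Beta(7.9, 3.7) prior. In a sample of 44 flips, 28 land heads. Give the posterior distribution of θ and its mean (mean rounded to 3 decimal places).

Observing 28 successes and 16 failures updates Beta(7.9, 3.7) by adding the success and failure counts to the two shape parameters: α = 7.9+28 = 35.9, β = 3.7+16 = 19.7.
Posterior mean = α/(α+β) = 35.9/55.6 = 0.646.

Posterior: Beta(35.9, 19.7); mean ≈ 0.646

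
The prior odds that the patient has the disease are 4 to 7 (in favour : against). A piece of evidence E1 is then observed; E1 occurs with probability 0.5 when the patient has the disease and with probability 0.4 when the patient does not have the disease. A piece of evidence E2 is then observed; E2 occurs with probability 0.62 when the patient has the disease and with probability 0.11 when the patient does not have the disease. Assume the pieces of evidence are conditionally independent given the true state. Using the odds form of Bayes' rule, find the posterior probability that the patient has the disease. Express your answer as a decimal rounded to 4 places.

Prior odds = 4/7 = 0.57143.
Likelihood ratio for E1 = 0.5/0.4 = 1.2500.
Likelihood ratio for E2 = 0.62/0.11 = 5.6364.
Posterior odds = prior odds × LR₁ × LR₂ = 4.0260.
Posterior probability = odds/(1+odds) = 4.0260/5.0260 = 0.8010.

Posterior probability ≈ 0.8010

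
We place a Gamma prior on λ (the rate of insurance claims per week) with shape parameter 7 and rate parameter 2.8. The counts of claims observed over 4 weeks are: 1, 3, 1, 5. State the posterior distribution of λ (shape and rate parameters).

Posterior: Gamma(shape=17, rate=6.8)

Total count ∑xᵢ = 10 over n = 4 weeks.
Gamma is conjugate to the Poisson likelihood: posterior is Gamma(shape = 7+10 = 17, rate = 2.8+4 = 6.8).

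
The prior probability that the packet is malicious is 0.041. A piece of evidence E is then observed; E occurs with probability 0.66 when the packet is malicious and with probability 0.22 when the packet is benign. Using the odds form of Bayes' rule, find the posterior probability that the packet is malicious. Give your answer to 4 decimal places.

Prior odds = 0.041/(1−0.041) = 0.042753.
Likelihood ratio for E = 0.66/0.22 = 3.0000.
Posterior odds = prior odds × LR = 0.12826.
Posterior probability = odds/(1+odds) = 0.12826/1.1283 = 0.1137.

Posterior probability ≈ 0.1137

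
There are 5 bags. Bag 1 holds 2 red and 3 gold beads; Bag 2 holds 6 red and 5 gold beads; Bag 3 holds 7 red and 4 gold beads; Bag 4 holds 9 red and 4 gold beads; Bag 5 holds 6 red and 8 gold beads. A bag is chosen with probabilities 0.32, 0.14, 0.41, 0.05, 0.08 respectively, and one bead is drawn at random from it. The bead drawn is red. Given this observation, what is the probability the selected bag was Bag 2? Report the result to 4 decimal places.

P(red|Bag 1) = 0.4; P(red|Bag 2) = 0.5455; P(red|Bag 3) = 0.6364; P(red|Bag 4) = 0.6923; P(red|Bag 5) = 0.4286.
Prior × likelihood for each source: 0.32·0.4=0.1280, 0.14·0.5455=0.07636, 0.41·0.6364=0.2609, 0.05·0.6923=0.03462, 0.08·0.4286=0.03429. Summing gives P(red) = 0.53417.
P(Bag 2 | red) = 0.07636 / 0.53417 = 0.1430.

Posterior probability ≈ 0.1430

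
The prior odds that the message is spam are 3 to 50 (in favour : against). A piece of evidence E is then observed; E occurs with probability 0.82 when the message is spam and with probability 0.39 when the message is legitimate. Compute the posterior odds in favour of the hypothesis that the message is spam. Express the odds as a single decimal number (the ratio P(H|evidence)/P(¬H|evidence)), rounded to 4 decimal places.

Prior odds = 3/50 = 0.060000.
Likelihood ratio for E = 0.82/0.39 = 2.1026.
Posterior odds = prior odds × LR = 0.12615.

Posterior odds ≈ 0.1262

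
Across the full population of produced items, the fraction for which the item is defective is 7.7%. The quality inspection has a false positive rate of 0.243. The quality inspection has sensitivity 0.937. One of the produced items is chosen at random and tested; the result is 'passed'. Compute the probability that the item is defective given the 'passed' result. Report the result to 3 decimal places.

Let H be the event that the item is defective. P(H) = 0.077, so P(¬H) = 0.923. With E the 'passed' result, P(E|H) = 0.063 and P(E|¬H) = 0.757.
P(E) = 0.063·0.077 + 0.757·0.923 = 0.0048510 + 0.69871 = 0.70356.
By Bayes' theorem, P(H|E) = 0.0048510 / 0.70356 = 0.007.

P(H | E) ≈ 0.007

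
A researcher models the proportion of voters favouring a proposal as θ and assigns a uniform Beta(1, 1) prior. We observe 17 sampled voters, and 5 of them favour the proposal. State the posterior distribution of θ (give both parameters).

Observing 5 successes and 12 failures updates Beta(1, 1) by adding the success and failure counts to the two shape parameters: α = 1+5 = 6, β = 1+12 = 13.

Posterior: Beta(6, 13)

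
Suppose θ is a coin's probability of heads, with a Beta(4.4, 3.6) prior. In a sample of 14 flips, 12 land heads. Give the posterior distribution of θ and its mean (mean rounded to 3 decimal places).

Posterior: Beta(16.4, 5.6); mean ≈ 0.745

Observing 12 successes and 2 failures updates Beta(4.4, 3.6) by adding the success and failure counts to the two shape parameters: α = 4.4+12 = 16.4, β = 3.6+2 = 5.6.
E[θ | data] = 16.4/(16.4+5.6) = 0.745.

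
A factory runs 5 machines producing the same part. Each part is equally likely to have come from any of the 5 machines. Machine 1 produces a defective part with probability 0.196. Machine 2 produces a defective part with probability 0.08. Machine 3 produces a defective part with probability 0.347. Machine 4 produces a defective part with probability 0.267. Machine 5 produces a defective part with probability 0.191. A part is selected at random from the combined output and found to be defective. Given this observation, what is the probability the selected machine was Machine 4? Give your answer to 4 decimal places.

Posterior probability ≈ 0.2470

P(defective|M1) = 0.196; P(defective|M2) = 0.08; P(defective|M3) = 0.347; P(defective|M4) = 0.267; P(defective|M5) = 0.191.
Prior × likelihood for each source: 0.2·0.196=0.03920, 0.2·0.08=0.01600, 0.2·0.347=0.06940, 0.2·0.267=0.05340, 0.2·0.191=0.03820. Summing gives P(defective) = 0.21620.
P(Machine 4 | defective) = 0.05340 / 0.21620 = 0.2470.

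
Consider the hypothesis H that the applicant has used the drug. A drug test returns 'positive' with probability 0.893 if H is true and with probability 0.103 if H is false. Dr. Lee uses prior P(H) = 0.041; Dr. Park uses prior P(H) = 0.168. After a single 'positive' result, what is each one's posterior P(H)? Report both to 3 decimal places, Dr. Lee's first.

Dr. Lee: 0.270; Dr. Park: 0.636

P('+'|H) = 0.893, P('+'|¬H) = 0.103.
Dr. Lee: numerator 0.893·0.041 = 0.036613; evidence = 0.036613+0.103·0.959 = 0.13539; posterior = 0.270.
Dr. Park: numerator 0.893·0.168 = 0.15002; evidence = 0.15002+0.103·0.832 = 0.23572; posterior = 0.636.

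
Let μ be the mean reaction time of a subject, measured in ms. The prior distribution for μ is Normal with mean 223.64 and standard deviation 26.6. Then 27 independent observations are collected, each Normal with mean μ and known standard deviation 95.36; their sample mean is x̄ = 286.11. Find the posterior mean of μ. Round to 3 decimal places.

Posterior mean ≈ 265.964

Prior precision 1/τ₀² = 1/26.6² = 0.00141331; data precision n/σ² = 27/95.36² = 0.00296914.
Posterior precision = 0.00141331 + 0.00296914 = 0.00438245.
Posterior mean = (0.00141331·223.64 + 0.00296914·286.11) / 0.00438245 = 265.964.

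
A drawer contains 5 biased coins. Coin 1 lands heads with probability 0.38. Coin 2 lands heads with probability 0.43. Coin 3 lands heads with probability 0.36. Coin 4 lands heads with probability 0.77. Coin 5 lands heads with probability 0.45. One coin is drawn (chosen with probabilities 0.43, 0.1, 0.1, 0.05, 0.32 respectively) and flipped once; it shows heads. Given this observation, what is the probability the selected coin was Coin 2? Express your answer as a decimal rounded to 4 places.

Posterior probability ≈ 0.1012

P(heads|C1) = 0.38; P(heads|C2) = 0.43; P(heads|C3) = 0.36; P(heads|C4) = 0.77; P(heads|C5) = 0.45.
Prior × likelihood for each source: 0.43·0.38=0.1634, 0.1·0.43=0.04300, 0.1·0.36=0.03600, 0.05·0.77=0.03850, 0.32·0.45=0.1440. Summing gives P(heads) = 0.42490.
P(Coin 2 | heads) = 0.04300 / 0.42490 = 0.1012.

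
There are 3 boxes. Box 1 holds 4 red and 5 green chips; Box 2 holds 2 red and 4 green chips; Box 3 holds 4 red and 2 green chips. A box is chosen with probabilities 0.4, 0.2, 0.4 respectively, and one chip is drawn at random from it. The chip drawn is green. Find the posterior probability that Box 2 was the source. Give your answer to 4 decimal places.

Posterior probability ≈ 0.2727

Tabulate prior·likelihood by source: [1] prior 0.4, lik 0.5556, product 0.2222; [2] prior 0.2, lik 0.6667, product 0.1333; [3] prior 0.4, lik 0.3333, product 0.1333.
Normalizing constant = 0.48889; the posterior for Box 2 is its product over the sum, 0.1333/0.48889 = 0.2727.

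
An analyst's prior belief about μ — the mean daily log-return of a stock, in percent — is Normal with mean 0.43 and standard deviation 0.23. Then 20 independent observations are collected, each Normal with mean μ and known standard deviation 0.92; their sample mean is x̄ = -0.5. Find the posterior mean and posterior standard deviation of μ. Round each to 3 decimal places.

Posterior mean ≈ -0.087; posterior SD ≈ 0.153

With known σ, the Normal prior is conjugate. Weight on the data is w = (n/σ²)/(n/σ² + 1/τ₀²) = 23.6295/(23.6295+18.9036) = 0.55556.
Posterior mean = w·x̄ + (1−w)·μ₀ = 0.55556·-0.5 + 0.44444·0.43 = -0.087. Posterior variance = 1/(23.6295+18.9036) = 0.0235111, so SD = 0.153.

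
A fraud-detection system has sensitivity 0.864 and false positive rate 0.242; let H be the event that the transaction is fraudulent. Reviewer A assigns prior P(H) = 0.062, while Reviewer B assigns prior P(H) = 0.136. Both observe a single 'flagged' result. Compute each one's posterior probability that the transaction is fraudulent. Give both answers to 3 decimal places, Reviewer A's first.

Reviewer A: 0.191; Reviewer B: 0.360

P('+'|H) = 0.864, P('+'|¬H) = 0.242.
Reviewer A: numerator 0.864·0.062 = 0.053568; evidence = 0.053568+0.242·0.938 = 0.28056; posterior = 0.191.
Reviewer B: numerator 0.864·0.136 = 0.11750; evidence = 0.11750+0.242·0.864 = 0.32659; posterior = 0.360.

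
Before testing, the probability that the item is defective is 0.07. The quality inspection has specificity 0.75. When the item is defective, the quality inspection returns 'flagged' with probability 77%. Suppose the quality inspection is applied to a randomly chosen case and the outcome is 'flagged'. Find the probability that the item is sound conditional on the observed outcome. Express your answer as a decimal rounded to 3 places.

Write H for 'the item is defective'. Prior odds H:¬H = 0.07/0.93 = 0.075269. For the 'flagged' outcome, the likelihood ratio is 0.77/0.25 = 3.0800.
Posterior odds = 0.075269 × 3.0800 = 0.23183, so P(H|E) = 0.23183/(1+0.23183) = 0.188. Then P(¬H|E) = 1 − 0.188 = 0.812.

P(¬H | E) ≈ 0.812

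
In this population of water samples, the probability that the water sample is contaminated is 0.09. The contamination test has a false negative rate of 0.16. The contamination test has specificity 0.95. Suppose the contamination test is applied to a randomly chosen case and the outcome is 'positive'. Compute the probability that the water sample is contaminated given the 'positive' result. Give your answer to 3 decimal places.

Let H be the event that the water sample is contaminated. P(H) = 0.09, so P(¬H) = 0.91. With E the 'positive' result, P(E|H) = 0.84 and P(E|¬H) = 0.05.
P(E) = 0.84·0.09 + 0.05·0.91 = 0.075600 + 0.045500 = 0.12110.
By Bayes' theorem, P(H|E) = 0.075600 / 0.12110 = 0.624.

P(H | E) ≈ 0.624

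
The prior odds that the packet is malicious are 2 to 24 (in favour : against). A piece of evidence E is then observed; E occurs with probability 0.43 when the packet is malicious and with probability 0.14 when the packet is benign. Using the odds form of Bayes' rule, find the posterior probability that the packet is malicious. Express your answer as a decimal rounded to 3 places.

Prior odds = 2/24 = 0.083333.
Likelihood ratio for E = 0.43/0.14 = 3.0714.
Posterior odds = prior odds × LR = 0.25595.
Posterior probability = odds/(1+odds) = 0.25595/1.2560 = 0.204.

Posterior probability ≈ 0.204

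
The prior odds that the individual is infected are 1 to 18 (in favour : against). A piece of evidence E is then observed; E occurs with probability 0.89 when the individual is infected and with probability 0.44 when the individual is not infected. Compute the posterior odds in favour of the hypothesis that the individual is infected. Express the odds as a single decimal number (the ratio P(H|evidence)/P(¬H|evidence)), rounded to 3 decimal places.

Posterior odds ≈ 0.112

Prior odds = 1/18 = 0.055556.
Likelihood ratio for E = 0.89/0.44 = 2.0227.
Posterior odds = prior odds × LR = 0.11237.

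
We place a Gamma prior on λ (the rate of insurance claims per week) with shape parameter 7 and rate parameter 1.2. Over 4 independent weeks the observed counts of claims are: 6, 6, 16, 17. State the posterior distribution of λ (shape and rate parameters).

Total count ∑xᵢ = 45 over n = 4 weeks.
Gamma is conjugate to the Poisson likelihood: posterior is Gamma(shape = 7+45 = 52, rate = 1.2+4 = 5.2).

Posterior: Gamma(shape=52, rate=5.2)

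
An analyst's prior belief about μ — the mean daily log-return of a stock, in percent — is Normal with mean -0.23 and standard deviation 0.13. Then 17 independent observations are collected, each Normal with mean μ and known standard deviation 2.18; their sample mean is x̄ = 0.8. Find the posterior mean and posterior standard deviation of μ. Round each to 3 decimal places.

With known σ, the Normal prior is conjugate. Weight on the data is w = (n/σ²)/(n/σ² + 1/τ₀²) = 3.57714/(3.57714+59.1716) = 0.057007.
Posterior mean = w·x̄ + (1−w)·μ₀ = 0.057007·0.8 + 0.94299·-0.23 = -0.171. Posterior variance = 1/(3.57714+59.1716) = 0.0159366, so SD = 0.126.

Posterior mean ≈ -0.171; posterior SD ≈ 0.126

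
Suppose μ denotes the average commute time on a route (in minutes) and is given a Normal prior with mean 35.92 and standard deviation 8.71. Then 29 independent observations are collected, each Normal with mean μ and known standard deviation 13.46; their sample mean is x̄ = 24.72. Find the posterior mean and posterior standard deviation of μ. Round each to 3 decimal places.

Posterior mean ≈ 25.572; posterior SD ≈ 2.402

Prior precision 1/τ₀² = 1/8.71² = 0.0131815; data precision n/σ² = 29/13.46² = 0.160069.
Posterior precision = 0.0131815 + 0.160069 = 0.173251, giving posterior SD = 1/√0.173251 = 2.402.
Posterior mean = (0.0131815·35.92 + 0.160069·24.72) / 0.173251 = 25.572.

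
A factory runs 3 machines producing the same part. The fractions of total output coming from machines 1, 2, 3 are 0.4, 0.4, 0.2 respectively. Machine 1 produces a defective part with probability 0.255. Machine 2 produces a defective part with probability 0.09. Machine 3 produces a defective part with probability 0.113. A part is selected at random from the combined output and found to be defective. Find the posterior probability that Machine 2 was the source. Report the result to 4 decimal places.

Posterior probability ≈ 0.2242

Tabulate prior·likelihood by source: [1] prior 0.4, lik 0.255, product 0.1020; [2] prior 0.4, lik 0.09, product 0.03600; [3] prior 0.2, lik 0.113, product 0.02260.
Normalizing constant = 0.16060; the posterior for Machine 2 is its product over the sum, 0.03600/0.16060 = 0.2242.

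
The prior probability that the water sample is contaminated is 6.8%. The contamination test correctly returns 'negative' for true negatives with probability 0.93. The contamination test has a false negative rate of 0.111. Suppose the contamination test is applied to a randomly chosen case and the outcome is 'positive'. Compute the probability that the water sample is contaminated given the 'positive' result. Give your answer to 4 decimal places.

P(H | E) ≈ 0.4810

Let H be the event that the water sample is contaminated. P(H) = 0.068, so P(¬H) = 0.932. With E the 'positive' result, P(E|H) = 0.889 and P(E|¬H) = 0.07.
P(E) = 0.889·0.068 + 0.07·0.932 = 0.060452 + 0.065240 = 0.12569.
By Bayes' theorem, P(H|E) = 0.060452 / 0.12569 = 0.4810.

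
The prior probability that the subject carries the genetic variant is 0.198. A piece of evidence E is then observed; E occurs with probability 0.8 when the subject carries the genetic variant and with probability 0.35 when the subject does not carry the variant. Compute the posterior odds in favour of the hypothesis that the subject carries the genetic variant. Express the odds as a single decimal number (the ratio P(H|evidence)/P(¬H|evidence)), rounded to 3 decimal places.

Prior odds = 0.198/(1−0.198) = 0.24688.
Likelihood ratio for E = 0.8/0.35 = 2.2857.
Posterior odds = prior odds × LR = 0.56430.

Posterior odds ≈ 0.564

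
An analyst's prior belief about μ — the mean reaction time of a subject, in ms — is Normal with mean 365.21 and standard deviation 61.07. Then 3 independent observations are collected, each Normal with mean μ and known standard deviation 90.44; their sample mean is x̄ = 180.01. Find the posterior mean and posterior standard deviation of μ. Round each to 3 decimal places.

With known σ, the Normal prior is conjugate. Weight on the data is w = (n/σ²)/(n/σ² + 1/τ₀²) = 0.00036678/(0.00036678+0.00026813) = 0.57769.
Posterior mean = w·x̄ + (1−w)·μ₀ = 0.57769·180.01 + 0.42231·365.21 = 258.223. Posterior variance = 1/(0.00036678+0.00026813) = 1575.04, so SD = 39.687.

Posterior mean ≈ 258.223; posterior SD ≈ 39.687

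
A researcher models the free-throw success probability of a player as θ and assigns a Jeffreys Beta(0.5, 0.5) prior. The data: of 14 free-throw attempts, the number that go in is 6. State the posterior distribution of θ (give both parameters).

The binomial likelihood is conjugate to the Beta prior: with 6 successes and 8 failures, the posterior is Beta(0.5+6, 0.5+8) = Beta(6.5, 8.5).

Posterior: Beta(6.5, 8.5)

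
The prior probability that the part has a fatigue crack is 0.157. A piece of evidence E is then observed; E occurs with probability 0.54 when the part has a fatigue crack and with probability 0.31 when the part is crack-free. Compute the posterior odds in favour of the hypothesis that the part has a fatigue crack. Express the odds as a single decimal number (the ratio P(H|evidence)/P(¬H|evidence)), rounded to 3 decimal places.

Prior odds = 0.157/(1−0.157) = 0.18624.
Likelihood ratio for E = 0.54/0.31 = 1.7419.
Posterior odds = prior odds × LR = 0.32442.

Posterior odds ≈ 0.324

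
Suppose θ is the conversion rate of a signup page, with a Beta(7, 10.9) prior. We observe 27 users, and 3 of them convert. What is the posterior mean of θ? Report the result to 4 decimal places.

Observing 3 successes and 24 failures updates Beta(7, 10.9) by adding the success and failure counts to the two shape parameters: α = 7+3 = 10, β = 10.9+24 = 34.9.
Posterior mean = α/(α+β) = 10/44.9 = 0.2227.

Posterior mean ≈ 0.2227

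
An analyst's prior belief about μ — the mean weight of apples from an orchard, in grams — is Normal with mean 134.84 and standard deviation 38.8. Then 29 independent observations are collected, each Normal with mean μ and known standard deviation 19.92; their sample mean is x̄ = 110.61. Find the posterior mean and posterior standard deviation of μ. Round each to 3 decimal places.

Posterior mean ≈ 110.828; posterior SD ≈ 3.682

Prior precision 1/τ₀² = 1/38.8² = 0.00066426; data precision n/σ² = 29/19.92² = 0.0730835.
Posterior precision = 0.00066426 + 0.0730835 = 0.0737478, giving posterior SD = 1/√0.0737478 = 3.682.
Posterior mean = (0.00066426·134.84 + 0.0730835·110.61) / 0.0737478 = 110.828.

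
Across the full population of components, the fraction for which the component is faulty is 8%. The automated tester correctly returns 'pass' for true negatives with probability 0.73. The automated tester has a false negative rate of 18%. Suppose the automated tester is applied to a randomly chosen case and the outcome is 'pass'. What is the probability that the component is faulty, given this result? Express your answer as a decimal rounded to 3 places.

Write H for 'the component is faulty'. Prior odds H:¬H = 0.08/0.92 = 0.086957. For the 'pass' outcome, the likelihood ratio is 0.18/0.73 = 0.24658.
Posterior odds = 0.086957 × 0.24658 = 0.021441, so P(H|E) = 0.021441/(1+0.021441) = 0.021.

P(H | E) ≈ 0.021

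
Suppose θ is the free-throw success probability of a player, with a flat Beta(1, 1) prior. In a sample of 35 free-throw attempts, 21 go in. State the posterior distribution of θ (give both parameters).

Posterior: Beta(22, 15)

The binomial likelihood is conjugate to the Beta prior: with 21 successes and 14 failures, the posterior is Beta(1+21, 1+14) = Beta(22, 15).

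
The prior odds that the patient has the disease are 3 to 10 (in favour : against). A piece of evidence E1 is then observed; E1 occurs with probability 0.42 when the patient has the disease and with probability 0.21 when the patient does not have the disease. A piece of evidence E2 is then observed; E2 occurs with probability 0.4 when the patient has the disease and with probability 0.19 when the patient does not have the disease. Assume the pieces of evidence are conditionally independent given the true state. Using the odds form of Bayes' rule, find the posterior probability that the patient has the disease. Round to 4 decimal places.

Prior odds = 3/10 = 0.30000. In log-odds, ln(0.30000) = -1.2040.
Add log likelihood ratios: ln(2.0000) + ln(2.1053) = 1.4376.
Posterior log-odds = 0.23361, so posterior odds = exp(0.23361) = 1.2632. Converting, P(H|E) = 1.2632/2.2632 = 0.5581.

Posterior probability ≈ 0.5581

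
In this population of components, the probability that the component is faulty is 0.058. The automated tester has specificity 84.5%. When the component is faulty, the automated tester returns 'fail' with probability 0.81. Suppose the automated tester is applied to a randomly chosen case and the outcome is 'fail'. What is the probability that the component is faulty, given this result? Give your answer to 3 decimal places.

Let H be the event that the component is faulty. P(H) = 0.058, so P(¬H) = 0.942. With E the 'fail' result, P(E|H) = 0.81 and P(E|¬H) = 0.155.
P(E) = 0.81·0.058 + 0.155·0.942 = 0.046980 + 0.14601 = 0.19299.
By Bayes' theorem, P(H|E) = 0.046980 / 0.19299 = 0.243.

P(H | E) ≈ 0.243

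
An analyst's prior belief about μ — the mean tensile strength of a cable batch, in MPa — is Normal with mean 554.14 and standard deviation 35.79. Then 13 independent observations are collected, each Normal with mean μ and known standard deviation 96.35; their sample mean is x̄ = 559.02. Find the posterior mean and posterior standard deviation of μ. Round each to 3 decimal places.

Posterior mean ≈ 557.273; posterior SD ≈ 21.413

Prior precision 1/τ₀² = 1/35.79² = 0.00078069; data precision n/σ² = 13/96.35² = 0.00140036.
Posterior precision = 0.00078069 + 0.00140036 = 0.00218105, giving posterior SD = 1/√0.00218105 = 21.413.
Posterior mean = (0.00078069·554.14 + 0.00140036·559.02) / 0.00218105 = 557.273.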